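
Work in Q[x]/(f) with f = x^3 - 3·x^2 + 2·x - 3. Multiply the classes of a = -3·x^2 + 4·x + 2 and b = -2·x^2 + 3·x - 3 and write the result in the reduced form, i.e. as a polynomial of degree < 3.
a · b ≡ 8·x^2 + 10·x - 3 (mod f(x))

First multiply in Q[x] without reducing: a · b = 6·x^4 - 17·x^3 + 17·x^2 - 6·x - 6. Now divide by f(x) = x^3 - 3·x^2 + 2·x - 3, eliminating the leading term at each step:
  leading term 6·x^4: subtract (6·x)·f(x) = 6·x^4 - 18·x^3 + 12·x^2 - 18·x, leaving x^3 + 5·x^2 + 12·x - 6
  leading term x^3: subtract (1)·f(x) = x^3 - 3·x^2 + 2·x - 3, leaving 8·x^2 + 10·x - 3
The degree is now < 3, so this is the remainder. Hence a · b ≡ 8·x^2 + 10·x - 3 in Q[x]/(f).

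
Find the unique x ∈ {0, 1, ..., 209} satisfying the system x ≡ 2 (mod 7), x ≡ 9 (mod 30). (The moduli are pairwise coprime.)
x ≡ 9 (mod 210); the representative in [0, 210) is 9

The moduli 7, 30 are pairwise coprime, so by the CRT there is a unique solution mod 7·30 = 210.
Solve by successive substitution. Start with x ≡ 2 (mod 7).
  Combine with x ≡ 9 (mod 30): write x = 2 + 7·t and require 2 + 7·t ≡ 9 (mod 30), i.e. 7·t ≡ 9 − 2 ≡ 7 (mod 30). Since 7^(−1) ≡ 13 (mod 30), t ≡ 13·7 ≡ 1 (mod 30). So x ≡ 2 + 7·1 = 9 (mod 210).
Unique solution in [0, 210): x = 9.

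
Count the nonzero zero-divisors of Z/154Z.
Z/154Z has 93 nonzero zero-divisors

In Z/154Z each nonzero element is either a unit (gcd with 154 is 1) or a zero-divisor (gcd > 1). The number of units is φ(154): factorise 154 = 2 · 7 · 11, so φ(154) = (2 − 1) · (7 − 1) · (11 − 1) = 1 · 6 · 10 = 60. The nonzero elements number 154 − 1 = 153. Hence the nonzero zero-divisors number 153 − 60 = 93.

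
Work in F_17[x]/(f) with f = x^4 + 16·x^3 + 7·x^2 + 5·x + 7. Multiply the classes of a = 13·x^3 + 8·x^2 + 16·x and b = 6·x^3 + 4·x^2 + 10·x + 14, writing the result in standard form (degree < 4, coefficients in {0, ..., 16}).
a · b ≡ 8·x^3 + 14·x^2 + 4·x + 5 (mod f(x))

Multiply as integer polynomials: a · b = 78·x^6 + 100·x^5 + 258·x^4 + 326·x^3 + 272·x^2 + 224·x. Reducing coefficients mod 17: a · b ≡ 10·x^6 + 15·x^5 + 3·x^4 + 3·x^3 + 3·x. Now divide by f(x) = x^4 + 16·x^3 + 7·x^2 + 5·x + 7 in F_17[x], eliminating the leading term at each step:
  leading term 10·x^6: subtract (10·x^2)·f(x) = 10·x^6 + 7·x^5 + 2·x^4 + 16·x^3 + 2·x^2, leaving 8·x^5 + x^4 + 4·x^3 + 15·x^2 + 3·x (coefficients mod 17)
  leading term 8·x^5: subtract (8·x)·f(x) = 8·x^5 + 9·x^4 + 5·x^3 + 6·x^2 + 5·x, leaving 9·x^4 + 16·x^3 + 9·x^2 + 15·x (coefficients mod 17)
  leading term 9·x^4: subtract (9)·f(x) = 9·x^4 + 8·x^3 + 12·x^2 + 11·x + 12, leaving 8·x^3 + 14·x^2 + 4·x + 5 (coefficients mod 17)
The degree is now < 4, so this is the remainder. Hence a · b ≡ 8·x^3 + 14·x^2 + 4·x + 5 in F_17[x]/(f).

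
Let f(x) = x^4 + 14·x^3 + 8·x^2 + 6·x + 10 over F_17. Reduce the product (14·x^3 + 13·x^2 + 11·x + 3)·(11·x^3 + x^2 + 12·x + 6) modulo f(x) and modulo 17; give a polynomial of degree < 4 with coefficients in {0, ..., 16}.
Multiply as integer polynomials: a · b = 154·x^6 + 157·x^5 + 302·x^4 + 284·x^3 + 213·x^2 + 102·x + 18. Reducing coefficients mod 17: a · b ≡ x^6 + 4·x^5 + 13·x^4 + 12·x^3 + 9·x^2 + 1. Now divide by f(x) = x^4 + 14·x^3 + 8·x^2 + 6·x + 10 in F_17[x], eliminating the leading term at each step:
  leading term x^6: subtract (x^2)·f(x) = x^6 + 14·x^5 + 8·x^4 + 6·x^3 + 10·x^2, leaving 7·x^5 + 5·x^4 + 6·x^3 + 16·x^2 + 1 (coefficients mod 17)
  leading term 7·x^5: subtract (7·x)·f(x) = 7·x^5 + 13·x^4 + 5·x^3 + 8·x^2 + 2·x, leaving 9·x^4 + x^3 + 8·x^2 + 15·x + 1 (coefficients mod 17)
  leading term 9·x^4: subtract (9)·f(x) = 9·x^4 + 7·x^3 + 4·x^2 + 3·x + 5, leaving 11·x^3 + 4·x^2 + 12·x + 13 (coefficients mod 17)
The degree is now < 4, so this is the remainder. Hence a · b ≡ 11·x^3 + 4·x^2 + 12·x + 13 in F_17[x]/(f).

Final answer: a · b ≡ 11·x^3 + 4·x^2 + 12·x + 13 (mod f(x))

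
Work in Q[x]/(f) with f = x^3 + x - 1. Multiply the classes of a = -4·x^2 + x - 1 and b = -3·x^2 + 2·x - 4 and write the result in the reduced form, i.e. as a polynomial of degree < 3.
First multiply in Q[x] without reducing: a · b = 12·x^4 - 11·x^3 + 21·x^2 - 6·x + 4. Now divide by f(x) = x^3 + x - 1, eliminating the leading term at each step:
  leading term 12·x^4: subtract (12·x)·f(x) = 12·x^4 + 12·x^2 - 12·x, leaving -11·x^3 + 9·x^2 + 6·x + 4
  leading term -11·x^3: subtract (-11)·f(x) = -11·x^3 - 11·x + 11, leaving 9·x^2 + 17·x - 7
The degree is now < 3, so this is the remainder. Hence a · b ≡ 9·x^2 + 17·x - 7 in Q[x]/(f).

Final answer: a · b ≡ 9·x^2 + 17·x - 7 (mod f(x))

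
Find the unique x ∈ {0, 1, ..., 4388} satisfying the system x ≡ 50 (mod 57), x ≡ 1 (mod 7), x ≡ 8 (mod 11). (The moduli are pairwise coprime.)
The moduli 57, 7, 11 are pairwise coprime, so by the CRT there is a unique solution mod 57·7·11 = 4389.
Solve by successive substitution. Start with x ≡ 50 (mod 57).
  Combine with x ≡ 1 (mod 7): write x = 50 + 57·t and require 50 + 57·t ≡ 1 (mod 7), i.e. 57·t ≡ 1 − 50 ≡ 0 (mod 7). Since 57^(−1) ≡ 1 (mod 7) (57 ≡ 1 (mod 7)), t ≡ 1·0 ≡ 0 (mod 7). So x ≡ 50 + 57·0 = 50 (mod 399).
  Combine with x ≡ 8 (mod 11): write x = 50 + 399·t and require 50 + 399·t ≡ 8 (mod 11), i.e. 399·t ≡ 8 − 50 ≡ 2 (mod 11). Since 399^(−1) ≡ 4 (mod 11) (399 ≡ 3 (mod 11)), t ≡ 4·2 ≡ 8 (mod 11). So x ≡ 50 + 399·8 = 3242 (mod 4389).
Unique solution in [0, 4389): x = 3242.

Final answer: x ≡ 3242 (mod 4389); the representative in [0, 4389) is 3242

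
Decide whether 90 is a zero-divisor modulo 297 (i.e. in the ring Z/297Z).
YES

gcd(90, 297) = 9 > 1, so 90 is not a unit in Z/297Z. In Z/nZ every nonzero non-unit is a zero-divisor: explicitly, take b = 297/gcd = 33 ≠ 0 (mod 297); then 90·33 = 2970 = 10·297, i.e. 90·33 ≡ 0 (mod 297). So 90 is a zero-divisor.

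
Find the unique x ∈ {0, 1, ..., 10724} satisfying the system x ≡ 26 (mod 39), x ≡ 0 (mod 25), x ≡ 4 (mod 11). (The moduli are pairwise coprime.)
x ≡ 2600 (mod 10725); the representative in [0, 10725) is 2600

The moduli 39, 25, 11 are pairwise coprime, so by the CRT there is a unique solution mod 39·25·11 = 10725.
Solve by successive substitution. Start with x ≡ 26 (mod 39).
  Combine with x ≡ 0 (mod 25): write x = 26 + 39·t and require 26 + 39·t ≡ 0 (mod 25), i.e. 39·t ≡ 0 − 26 ≡ 24 (mod 25). Since 39^(−1) ≡ 9 (mod 25) (39 ≡ 14 (mod 25)), t ≡ 9·24 ≡ 16 (mod 25). So x ≡ 26 + 39·16 = 650 (mod 975).
  Combine with x ≡ 4 (mod 11): write x = 650 + 975·t and require 650 + 975·t ≡ 4 (mod 11), i.e. 975·t ≡ 4 − 650 ≡ 3 (mod 11). Since 975^(−1) ≡ 8 (mod 11) (975 ≡ 7 (mod 11)), t ≡ 8·3 ≡ 2 (mod 11). So x ≡ 650 + 975·2 = 2600 (mod 10725).
Unique solution in [0, 10725): x = 2600.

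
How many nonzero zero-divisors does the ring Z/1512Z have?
In Z/1512Z each nonzero element is either a unit (gcd with 1512 is 1) or a zero-divisor (gcd > 1). The number of units is φ(1512): factorise 1512 = 2^3 · 3^3 · 7, so φ(1512) = (2^3 − 2^2) · (3^3 − 3^2) · (7 − 1) = 4 · 18 · 6 = 432. The nonzero elements number 1512 − 1 = 1511. Hence the nonzero zero-divisors number 1511 − 432 = 1079.

Final answer: Z/1512Z has 1079 nonzero zero-divisors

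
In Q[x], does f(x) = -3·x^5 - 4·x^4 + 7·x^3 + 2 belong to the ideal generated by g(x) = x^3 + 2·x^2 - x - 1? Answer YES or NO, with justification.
In Q[x] the ideal (g) consists of all multiples of g, so f ∈ (g) iff g | f, i.e. iff the remainder of f on division by g is 0. Divide f by g (g is monic, so eliminate the leading term of the running remainder at each step):
  leading term -3·x^5: subtract (-3·x^2)·g(x) = -3·x^5 - 6·x^4 + 3·x^3 + 3·x^2, leaving 2·x^4 + 4·x^3 - 3·x^2 + 2
  leading term 2·x^4: subtract (2·x)·g(x) = 2·x^4 + 4·x^3 - 2·x^2 - 2·x, leaving -x^2 + 2·x + 2
The remainder r(x) = -x^2 + 2·x + 2 ≠ 0 (and deg r < deg g), so g ∤ f, i.e. f ∉ (g).

Final answer: NO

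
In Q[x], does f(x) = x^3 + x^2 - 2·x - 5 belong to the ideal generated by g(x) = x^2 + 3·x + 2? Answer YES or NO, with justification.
NO

In Q[x] the ideal (g) consists of all multiples of g, so f ∈ (g) iff g | f, i.e. iff the remainder of f on division by g is 0. Divide f by g (g is monic, so eliminate the leading term of the running remainder at each step):
  leading term x^3: subtract (x)·g(x) = x^3 + 3·x^2 + 2·x, leaving -2·x^2 - 4·x - 5
  leading term -2·x^2: subtract (-2)·g(x) = -2·x^2 - 6·x - 4, leaving 2·x - 1
The remainder r(x) = 2·x - 1 ≠ 0 (and deg r < deg g), so g ∤ f, i.e. f ∉ (g).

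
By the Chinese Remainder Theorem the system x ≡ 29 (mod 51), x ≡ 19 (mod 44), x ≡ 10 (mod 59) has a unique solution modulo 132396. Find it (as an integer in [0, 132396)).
The moduli 51, 44, 59 are pairwise coprime, so by the CRT there is a unique solution mod 51·44·59 = 132396.
Solve by successive substitution. Start with x ≡ 29 (mod 51).
  Combine with x ≡ 19 (mod 44): write x = 29 + 51·t and require 29 + 51·t ≡ 19 (mod 44), i.e. 51·t ≡ 19 − 29 ≡ 34 (mod 44). Since 51^(−1) ≡ 19 (mod 44) (51 ≡ 7 (mod 44)), t ≡ 19·34 ≡ 30 (mod 44). So x ≡ 29 + 51·30 = 1559 (mod 2244).
  Combine with x ≡ 10 (mod 59): write x = 1559 + 2244·t and require 1559 + 2244·t ≡ 10 (mod 59), i.e. 2244·t ≡ 10 − 1559 ≡ 44 (mod 59). Since 2244^(−1) ≡ 30 (mod 59) (2244 ≡ 2 (mod 59)), t ≡ 30·44 ≡ 22 (mod 59). So x ≡ 1559 + 2244·22 = 50927 (mod 132396).
Unique solution in [0, 132396): x = 50927.

Final answer: x ≡ 50927 (mod 132396); the representative in [0, 132396) is 50927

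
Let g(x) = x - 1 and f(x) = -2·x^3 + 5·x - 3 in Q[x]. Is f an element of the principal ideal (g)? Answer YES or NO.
YES

In Q[x] the ideal (g) consists of all multiples of g, so f ∈ (g) iff g | f, i.e. iff the remainder of f on division by g is 0. Divide f by g (g is monic, so eliminate the leading term of the running remainder at each step):
  leading term -2·x^3: subtract (-2·x^2)·g(x) = -2·x^3 + 2·x^2, leaving -2·x^2 + 5·x - 3
  leading term -2·x^2: subtract (-2·x)·g(x) = -2·x^2 + 2·x, leaving 3·x - 3
  leading term 3·x: subtract (3)·g(x) = 3·x - 3, leaving 0
The remainder is 0, so f(x) = g(x) · h(x) with h(x) = -2·x^2 - 2·x + 3. Hence g | f, i.e. f ∈ (g).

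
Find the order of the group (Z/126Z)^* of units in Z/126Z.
|(Z/126Z)^*| = 36

(Z/126Z)^* consists of the classes a with gcd(a, 126) = 1, so its order is φ(126). φ is multiplicative, with φ(p^e) = p^e − p^(e−1). Factorise 126 = 2 · 3^2 · 7. Then
  φ(126) = (2 − 1) · (3^2 − 3^1) · (7 − 1) = 1 · 6 · 6 = 36.
Thus |(Z/126Z)^*| = 36.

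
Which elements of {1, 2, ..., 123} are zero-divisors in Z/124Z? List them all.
nonzero zero-divisors of Z/124Z = {2, 4, 6, 8, 10, 12, 14, 16, 18, 20, 22, 24, 26, 28, 30, 31, 32, 34, 36, 38, 40, 42, 44, 46, 48, 50, 52, 54, 56, 58, 60, 62, 64, 66, 68, 70, 72, 74, 76, 78, 80, 82, 84, 86, 88, 90, 92, 93, 94, 96, 98, 100, 102, 104, 106, 108, 110, 112, 114, 116, 118, 120, 122}

An element a ∈ Z/124Z (with a ≠ 0) is a zero-divisor iff gcd(a, 124) > 1 (because a is a unit precisely when gcd(a, n) = 1, and in Z/nZ every nonzero, non-unit element is a zero-divisor). Scan a = 1, ..., 123 and keep those with gcd(a, 124) > 1:
  gcd(2, 124) = 2, gcd(4, 124) = 4, gcd(6, 124) = 2, gcd(8, 124) = 4, gcd(10, 124) = 2, gcd(12, 124) = 4, gcd(14, 124) = 2, gcd(16, 124) = 4, gcd(18, 124) = 2, gcd(20, 124) = 4, gcd(22, 124) = 2, gcd(24, 124) = 4, gcd(26, 124) = 2, gcd(28, 124) = 4, gcd(30, 124) = 2, gcd(31, 124) = 31, gcd(32, 124) = 4, gcd(34, 124) = 2, gcd(36, 124) = 4, gcd(38, 124) = 2, gcd(40, 124) = 4, gcd(42, 124) = 2, gcd(44, 124) = 4, gcd(46, 124) = 2, gcd(48, 124) = 4, gcd(50, 124) = 2, gcd(52, 124) = 4, gcd(54, 124) = 2, gcd(56, 124) = 4, gcd(58, 124) = 2, gcd(60, 124) = 4, gcd(62, 124) = 62, gcd(64, 124) = 4, gcd(66, 124) = 2, gcd(68, 124) = 4, gcd(70, 124) = 2, gcd(72, 124) = 4, gcd(74, 124) = 2, gcd(76, 124) = 4, gcd(78, 124) = 2, gcd(80, 124) = 4, gcd(82, 124) = 2, gcd(84, 124) = 4, gcd(86, 124) = 2, gcd(88, 124) = 4, gcd(90, 124) = 2, gcd(92, 124) = 4, gcd(93, 124) = 31, gcd(94, 124) = 2, gcd(96, 124) = 4, gcd(98, 124) = 2, gcd(100, 124) = 4, gcd(102, 124) = 2, gcd(104, 124) = 4, gcd(106, 124) = 2, gcd(108, 124) = 4, gcd(110, 124) = 2, gcd(112, 124) = 4, gcd(114, 124) = 2, gcd(116, 124) = 4, gcd(118, 124) = 2, gcd(120, 124) = 4, gcd(122, 124) = 2.
All other a ∈ {1, ..., 123} have gcd(a, 124) = 1 and are units. So the nonzero zero-divisors are exactly the 63 values of a appearing in this scan.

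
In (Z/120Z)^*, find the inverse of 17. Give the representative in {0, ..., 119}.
17^(−1) ≡ 113 (mod 120)

Apply the extended Euclidean algorithm to (120, 17), tracking rows (r, s, t) with s·120 + t·17 = r. Each division r_prev = q·r_cur + r_new produces the new row as (previous row) − q·(current row):
  row A: (120, 1, 0)   [1·120 + 0·17 = 120]
  row B: (17, 0, 1)   [0·120 + 1·17 = 17]
  120 = 7·17 + 1   → row C = row A − 7·row B = (1, 1, −7)   [check: 1·120 − 7·17 = 1]
  17 = 17·1 + 0   → remainder 0, stop. gcd = 1 (last nonzero row C).
The gcd is 1, so 17 is invertible mod 120. The last nonzero row gives 1·120 − 7·17 = 1, so t = −7. So 17^(−1) ≡ −7 ≡ 113 (mod 120). Verify: 17 · 113 = 1921 ≡ 1 (mod 120). ✓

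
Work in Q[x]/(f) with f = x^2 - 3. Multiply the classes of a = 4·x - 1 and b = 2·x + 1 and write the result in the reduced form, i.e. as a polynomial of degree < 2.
a · b ≡ 2·x + 23 (mod f(x))

First multiply in Q[x] without reducing: a · b = 8·x^2 + 2·x - 1. Now divide by f(x) = x^2 - 3, eliminating the leading term at each step:
  leading term 8·x^2: subtract (8)·f(x) = 8·x^2 - 24, leaving 2·x + 23
The degree is now < 2, so this is the remainder. Hence a · b ≡ 2·x + 23 in Q[x]/(f).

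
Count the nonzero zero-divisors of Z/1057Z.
Z/1057Z has 156 nonzero zero-divisors

In Z/1057Z each nonzero element is either a unit (gcd with 1057 is 1) or a zero-divisor (gcd > 1). The number of units is φ(1057): factorise 1057 = 7 · 151, so φ(1057) = (7 − 1) · (151 − 1) = 6 · 150 = 900. The nonzero elements number 1057 − 1 = 1056. Hence the nonzero zero-divisors number 1056 − 900 = 156.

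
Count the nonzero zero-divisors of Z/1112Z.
In Z/1112Z each nonzero element is either a unit (gcd with 1112 is 1) or a zero-divisor (gcd > 1). The number of units is φ(1112): factorise 1112 = 2^3 · 139, so φ(1112) = (2^3 − 2^2) · (139 − 1) = 4 · 138 = 552. The nonzero elements number 1112 − 1 = 1111. Hence the nonzero zero-divisors number 1111 − 552 = 559.

Final answer: Z/1112Z has 559 nonzero zero-divisors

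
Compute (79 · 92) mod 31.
14

Reduce the factors first: 79 ≡ 17, 92 ≡ 30 (mod 31), so 79 · 92 ≡ 17 · 30 (mod 31). 17 · 30 = 510. Dividing by 31: 510 = 16·31 + 14. So (79 · 92) mod 31 = 14.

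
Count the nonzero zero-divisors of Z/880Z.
Z/880Z has 559 nonzero zero-divisors

In Z/880Z each nonzero element is either a unit (gcd with 880 is 1) or a zero-divisor (gcd > 1). The number of units is φ(880): factorise 880 = 2^4 · 5 · 11, so φ(880) = (2^4 − 2^3) · (5 − 1) · (11 − 1) = 8 · 4 · 10 = 320. The nonzero elements number 880 − 1 = 879. Hence the nonzero zero-divisors number 879 − 320 = 559.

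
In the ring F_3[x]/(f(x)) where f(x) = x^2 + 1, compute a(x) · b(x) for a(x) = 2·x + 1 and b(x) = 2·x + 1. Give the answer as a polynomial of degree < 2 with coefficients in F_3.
Multiply as integer polynomials: a · b = 4·x^2 + 4·x + 1. Reducing coefficients mod 3: a · b ≡ x^2 + x + 1. Now divide by f(x) = x^2 + 1 in F_3[x], eliminating the leading term at each step:
  leading term x^2: subtract (1)·f(x) = x^2 + 1, leaving x (coefficients mod 3)
The degree is now < 2, so this is the remainder. Hence a · b ≡ x in F_3[x]/(f).

Final answer: a · b ≡ x (mod f(x))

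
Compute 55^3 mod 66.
Use repeated squaring. Binary(3) = 11. Walk through the bits of the exponent 3 left-to-right: at each bit after the leading one, square the running value, then multiply by 55 if the bit is 1 (always reducing mod 66):
  bit 1 = 1 (leading): start with 55.
  bit 2 = 1: square 55^2 = 3025 ≡ 55; bit is 1, so multiply 55·55 = 3025 ≡ 55 (mod 66).
Final value: 55^3 ≡ 55 (mod 66).

Final answer: 55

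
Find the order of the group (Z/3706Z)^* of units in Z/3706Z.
|(Z/3706Z)^*| = 1728

(Z/3706Z)^* consists of the classes a with gcd(a, 3706) = 1, so its order is φ(3706). φ is multiplicative, with φ(p^e) = p^e − p^(e−1). Factorise 3706 = 2 · 17 · 109. Then
  φ(3706) = (2 − 1) · (17 − 1) · (109 − 1) = 1 · 16 · 108 = 1728.
Thus |(Z/3706Z)^*| = 1728.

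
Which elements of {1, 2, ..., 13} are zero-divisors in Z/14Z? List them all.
nonzero zero-divisors of Z/14Z = {2, 4, 6, 7, 8, 10, 12}

An element a ∈ Z/14Z (with a ≠ 0) is a zero-divisor iff gcd(a, 14) > 1 (because a is a unit precisely when gcd(a, n) = 1, and in Z/nZ every nonzero, non-unit element is a zero-divisor). Scan a = 1, ..., 13 and keep those with gcd(a, 14) > 1:
  gcd(2, 14) = 2, gcd(4, 14) = 2, gcd(6, 14) = 2, gcd(7, 14) = 7, gcd(8, 14) = 2, gcd(10, 14) = 2, gcd(12, 14) = 2.
All other a ∈ {1, ..., 13} have gcd(a, 14) = 1 and are units. So the nonzero zero-divisors are exactly the 7 values of a appearing in this scan.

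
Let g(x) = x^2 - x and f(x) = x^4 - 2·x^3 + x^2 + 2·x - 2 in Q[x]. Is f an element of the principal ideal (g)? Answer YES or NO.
NO

In Q[x] the ideal (g) consists of all multiples of g, so f ∈ (g) iff g | f, i.e. iff the remainder of f on division by g is 0. Divide f by g (g is monic, so eliminate the leading term of the running remainder at each step):
  leading term x^4: subtract (x^2)·g(x) = x^4 - x^3, leaving -x^3 + x^2 + 2·x - 2
  leading term -x^3: subtract (-x)·g(x) = -x^3 + x^2, leaving 2·x - 2
The remainder r(x) = 2·x - 2 ≠ 0 (and deg r < deg g), so g ∤ f, i.e. f ∉ (g).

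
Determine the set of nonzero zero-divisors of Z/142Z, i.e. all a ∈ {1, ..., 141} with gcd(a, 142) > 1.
An element a ∈ Z/142Z (with a ≠ 0) is a zero-divisor iff gcd(a, 142) > 1 (because a is a unit precisely when gcd(a, n) = 1, and in Z/nZ every nonzero, non-unit element is a zero-divisor). Scan a = 1, ..., 141 and keep those with gcd(a, 142) > 1:
  gcd(2, 142) = 2, gcd(4, 142) = 2, gcd(6, 142) = 2, gcd(8, 142) = 2, gcd(10, 142) = 2, gcd(12, 142) = 2, gcd(14, 142) = 2, gcd(16, 142) = 2, gcd(18, 142) = 2, gcd(20, 142) = 2, gcd(22, 142) = 2, gcd(24, 142) = 2, gcd(26, 142) = 2, gcd(28, 142) = 2, gcd(30, 142) = 2, gcd(32, 142) = 2, gcd(34, 142) = 2, gcd(36, 142) = 2, gcd(38, 142) = 2, gcd(40, 142) = 2, gcd(42, 142) = 2, gcd(44, 142) = 2, gcd(46, 142) = 2, gcd(48, 142) = 2, gcd(50, 142) = 2, gcd(52, 142) = 2, gcd(54, 142) = 2, gcd(56, 142) = 2, gcd(58, 142) = 2, gcd(60, 142) = 2, gcd(62, 142) = 2, gcd(64, 142) = 2, gcd(66, 142) = 2, gcd(68, 142) = 2, gcd(70, 142) = 2, gcd(71, 142) = 71, gcd(72, 142) = 2, gcd(74, 142) = 2, gcd(76, 142) = 2, gcd(78, 142) = 2, gcd(80, 142) = 2, gcd(82, 142) = 2, gcd(84, 142) = 2, gcd(86, 142) = 2, gcd(88, 142) = 2, gcd(90, 142) = 2, gcd(92, 142) = 2, gcd(94, 142) = 2, gcd(96, 142) = 2, gcd(98, 142) = 2, gcd(100, 142) = 2, gcd(102, 142) = 2, gcd(104, 142) = 2, gcd(106, 142) = 2, gcd(108, 142) = 2, gcd(110, 142) = 2, gcd(112, 142) = 2, gcd(114, 142) = 2, gcd(116, 142) = 2, gcd(118, 142) = 2, gcd(120, 142) = 2, gcd(122, 142) = 2, gcd(124, 142) = 2, gcd(126, 142) = 2, gcd(128, 142) = 2, gcd(130, 142) = 2, gcd(132, 142) = 2, gcd(134, 142) = 2, gcd(136, 142) = 2, gcd(138, 142) = 2, gcd(140, 142) = 2.
All other a ∈ {1, ..., 141} have gcd(a, 142) = 1 and are units. So the nonzero zero-divisors are exactly the 71 values of a appearing in this scan.

Final answer: nonzero zero-divisors of Z/142Z = {2, 4, 6, 8, 10, 12, 14, 16, 18, 20, 22, 24, 26, 28, 30, 32, 34, 36, 38, 40, 42, 44, 46, 48, 50, 52, 54, 56, 58, 60, 62, 64, 66, 68, 70, 71, 72, 74, 76, 78, 80, 82, 84, 86, 88, 90, 92, 94, 96, 98, 100, 102, 104, 106, 108, 110, 112, 114, 116, 118, 120, 122, 124, 126, 128, 130, 132, 134, 136, 138, 140}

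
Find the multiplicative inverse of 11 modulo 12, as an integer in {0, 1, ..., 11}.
Apply the extended Euclidean algorithm to (12, 11), tracking rows (r, s, t) with s·12 + t·11 = r. Each division r_prev = q·r_cur + r_new produces the new row as (previous row) − q·(current row):
  row A: (12, 1, 0)   [1·12 + 0·11 = 12]
  row B: (11, 0, 1)   [0·12 + 1·11 = 11]
  12 = 1·11 + 1   → row C = row A − 1·row B = (1, 1, −1)   [check: 1·12 − 1·11 = 1]
  11 = 11·1 + 0   → remainder 0, stop. gcd = 1 (last nonzero row C).
The gcd is 1, so 11 is invertible mod 12. The last nonzero row gives 1·12 − 1·11 = 1, so t = −1. So 11^(−1) ≡ −1 ≡ 11 (mod 12). Verify: 11 · 11 = 121 ≡ 1 (mod 12). ✓

Final answer: 11^(−1) ≡ 11 (mod 12)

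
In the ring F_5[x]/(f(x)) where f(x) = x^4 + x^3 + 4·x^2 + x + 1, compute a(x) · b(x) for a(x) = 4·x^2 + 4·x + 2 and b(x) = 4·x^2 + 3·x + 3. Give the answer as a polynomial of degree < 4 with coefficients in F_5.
Multiply as integer polynomials: a · b = 16·x^4 + 28·x^3 + 32·x^2 + 18·x + 6. Reducing coefficients mod 5: a · b ≡ x^4 + 3·x^3 + 2·x^2 + 3·x + 1. Now divide by f(x) = x^4 + x^3 + 4·x^2 + x + 1 in F_5[x], eliminating the leading term at each step:
  leading term x^4: subtract (1)·f(x) = x^4 + x^3 + 4·x^2 + x + 1, leaving 2·x^3 + 3·x^2 + 2·x (coefficients mod 5)
The degree is now < 4, so this is the remainder. Hence a · b ≡ 2·x^3 + 3·x^2 + 2·x in F_5[x]/(f).

Final answer: a · b ≡ 2·x^3 + 3·x^2 + 2·x (mod f(x))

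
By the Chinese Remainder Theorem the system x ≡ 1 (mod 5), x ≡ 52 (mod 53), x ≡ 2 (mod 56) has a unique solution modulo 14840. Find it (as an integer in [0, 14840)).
x ≡ 14786 (mod 14840); the representative in [0, 14840) is 14786

The moduli 5, 53, 56 are pairwise coprime, so by the CRT there is a unique solution mod 5·53·56 = 14840.
Solve by successive substitution. Start with x ≡ 1 (mod 5).
  Combine with x ≡ 52 (mod 53): write x = 1 + 5·t and require 1 + 5·t ≡ 52 (mod 53), i.e. 5·t ≡ 52 − 1 ≡ 51 (mod 53). Since 5^(−1) ≡ 32 (mod 53), t ≡ 32·51 ≡ 42 (mod 53). So x ≡ 1 + 5·42 = 211 (mod 265).
  Combine with x ≡ 2 (mod 56): write x = 211 + 265·t and require 211 + 265·t ≡ 2 (mod 56), i.e. 265·t ≡ 2 − 211 ≡ 15 (mod 56). Since 265^(−1) ≡ 41 (mod 56) (265 ≡ 41 (mod 56)), t ≡ 41·15 ≡ 55 (mod 56). So x ≡ 211 + 265·55 = 14786 (mod 14840).
Unique solution in [0, 14840): x = 14786.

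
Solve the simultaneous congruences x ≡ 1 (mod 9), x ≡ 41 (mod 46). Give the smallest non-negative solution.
x ≡ 271 (mod 414); the representative in [0, 414) is 271

The moduli 9, 46 are pairwise coprime, so by the CRT there is a unique solution mod 9·46 = 414.
Solve by successive substitution. Start with x ≡ 1 (mod 9).
  Combine with x ≡ 41 (mod 46): write x = 1 + 9·t and require 1 + 9·t ≡ 41 (mod 46), i.e. 9·t ≡ 41 − 1 ≡ 40 (mod 46). Since 9^(−1) ≡ 41 (mod 46), t ≡ 41·40 ≡ 30 (mod 46). So x ≡ 1 + 9·30 = 271 (mod 414).
Unique solution in [0, 414): x = 271.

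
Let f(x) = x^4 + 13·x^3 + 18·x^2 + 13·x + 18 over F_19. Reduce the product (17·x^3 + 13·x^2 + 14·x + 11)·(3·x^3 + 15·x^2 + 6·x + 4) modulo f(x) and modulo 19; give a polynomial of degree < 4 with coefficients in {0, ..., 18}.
a · b ≡ 3·x^3 + 6 (mod f(x))

Multiply as integer polynomials: a · b = 51·x^6 + 294·x^5 + 339·x^4 + 389·x^3 + 301·x^2 + 122·x + 44. Reducing coefficients mod 19: a · b ≡ 13·x^6 + 9·x^5 + 16·x^4 + 9·x^3 + 16·x^2 + 8·x + 6. Now divide by f(x) = x^4 + 13·x^3 + 18·x^2 + 13·x + 18 in F_19[x], eliminating the leading term at each step:
  leading term 13·x^6: subtract (13·x^2)·f(x) = 13·x^6 + 17·x^5 + 6·x^4 + 17·x^3 + 6·x^2, leaving 11·x^5 + 10·x^4 + 11·x^3 + 10·x^2 + 8·x + 6 (coefficients mod 19)
  leading term 11·x^5: subtract (11·x)·f(x) = 11·x^5 + 10·x^4 + 8·x^3 + 10·x^2 + 8·x, leaving 3·x^3 + 6 (coefficients mod 19)
The degree is now < 4, so this is the remainder. Hence a · b ≡ 3·x^3 + 6 in F_19[x]/(f).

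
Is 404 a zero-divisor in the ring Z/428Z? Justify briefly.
YES

gcd(404, 428) = 4 > 1, so 404 is not a unit in Z/428Z. In Z/nZ every nonzero non-unit is a zero-divisor: explicitly, take b = 428/gcd = 107 ≠ 0 (mod 428); then 404·107 = 43228 = 101·428, i.e. 404·107 ≡ 0 (mod 428). So 404 is a zero-divisor.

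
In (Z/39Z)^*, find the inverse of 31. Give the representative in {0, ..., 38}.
Apply the extended Euclidean algorithm to (39, 31), tracking rows (r, s, t) with s·39 + t·31 = r. Each division r_prev = q·r_cur + r_new produces the new row as (previous row) − q·(current row):
  row A: (39, 1, 0)   [1·39 + 0·31 = 39]
  row B: (31, 0, 1)   [0·39 + 1·31 = 31]
  39 = 1·31 + 8   → row C = row A − 1·row B = (8, 1, −1)   [check: 1·39 − 1·31 = 8]
  31 = 3·8 + 7   → row D = row B − 3·row C = (7, −3, 4)   [check: −3·39 + 4·31 = 7]
  8 = 1·7 + 1   → row E = row C − 1·row D = (1, 4, −5)   [check: 4·39 − 5·31 = 1]
  7 = 7·1 + 0   → remainder 0, stop. gcd = 1 (last nonzero row E).
The gcd is 1, so 31 is invertible mod 39. The last nonzero row gives 4·39 − 5·31 = 1, so t = −5. So 31^(−1) ≡ −5 ≡ 34 (mod 39). Verify: 31 · 34 = 1054 ≡ 1 (mod 39). ✓

Final answer: 31^(−1) ≡ 34 (mod 39)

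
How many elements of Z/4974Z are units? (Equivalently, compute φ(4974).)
An element a ∈ Z/4974Z is a unit iff gcd(a, 4974) = 1, so the number of units is φ(4974). φ is multiplicative, with φ(p^e) = p^e − p^(e−1). Factorise 4974 = 2 · 3 · 829. Then
  φ(4974) = (2 − 1) · (3 − 1) · (829 − 1) = 1 · 2 · 828 = 1656.

Final answer: Z/4974Z has φ(4974) = 1656 units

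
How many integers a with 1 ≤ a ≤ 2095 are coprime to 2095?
1672

The number of a ∈ {1, ..., 2095} with gcd(a, 2095) = 1 is by definition Euler's totient φ(2095). φ is multiplicative, with φ(p^e) = p^e − p^(e−1). Factorise 2095 = 5 · 419. Then
  φ(2095) = (5 − 1) · (419 − 1) = 4 · 418 = 1672.
So there are 1672 such integers.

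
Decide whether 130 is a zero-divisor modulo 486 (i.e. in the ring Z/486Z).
gcd(130, 486) = 2 > 1, so 130 is not a unit in Z/486Z. In Z/nZ every nonzero non-unit is a zero-divisor: explicitly, take b = 486/gcd = 243 ≠ 0 (mod 486); then 130·243 = 31590 = 65·486, i.e. 130·243 ≡ 0 (mod 486). So 130 is a zero-divisor.

Final answer: YES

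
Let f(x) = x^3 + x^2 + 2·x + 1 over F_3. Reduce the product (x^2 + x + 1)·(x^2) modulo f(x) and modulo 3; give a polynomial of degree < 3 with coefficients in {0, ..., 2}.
a · b ≡ 2·x^2 + 2·x (mod f(x))

Multiply as integer polynomials: a · b = x^4 + x^3 + x^2. Reducing coefficients mod 3: a · b ≡ x^4 + x^3 + x^2. Now divide by f(x) = x^3 + x^2 + 2·x + 1 in F_3[x], eliminating the leading term at each step:
  leading term x^4: subtract (x)·f(x) = x^4 + x^3 + 2·x^2 + x, leaving 2·x^2 + 2·x (coefficients mod 3)
The degree is now < 3, so this is the remainder. Hence a · b ≡ 2·x^2 + 2·x in F_3[x]/(f).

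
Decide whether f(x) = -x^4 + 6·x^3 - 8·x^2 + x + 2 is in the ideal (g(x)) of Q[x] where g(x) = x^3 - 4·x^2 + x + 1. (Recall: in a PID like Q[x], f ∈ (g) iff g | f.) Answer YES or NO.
NO

In Q[x] the ideal (g) consists of all multiples of g, so f ∈ (g) iff g | f, i.e. iff the remainder of f on division by g is 0. Divide f by g (g is monic, so eliminate the leading term of the running remainder at each step):
  leading term -x^4: subtract (-x)·g(x) = -x^4 + 4·x^3 - x^2 - x, leaving 2·x^3 - 7·x^2 + 2·x + 2
  leading term 2·x^3: subtract (2)·g(x) = 2·x^3 - 8·x^2 + 2·x + 2, leaving x^2
The remainder r(x) = x^2 ≠ 0 (and deg r < deg g), so g ∤ f, i.e. f ∉ (g).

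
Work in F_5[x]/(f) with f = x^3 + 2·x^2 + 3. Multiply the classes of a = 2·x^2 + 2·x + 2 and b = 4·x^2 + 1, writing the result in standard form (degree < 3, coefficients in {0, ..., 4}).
Multiply as integer polynomials: a · b = 8·x^4 + 8·x^3 + 10·x^2 + 2·x + 2. Reducing coefficients mod 5: a · b ≡ 3·x^4 + 3·x^3 + 2·x + 2. Now divide by f(x) = x^3 + 2·x^2 + 3 in F_5[x], eliminating the leading term at each step:
  leading term 3·x^4: subtract (3·x)·f(x) = 3·x^4 + x^3 + 4·x, leaving 2·x^3 + 3·x + 2 (coefficients mod 5)
  leading term 2·x^3: subtract (2)·f(x) = 2·x^3 + 4·x^2 + 1, leaving x^2 + 3·x + 1 (coefficients mod 5)
The degree is now < 3, so this is the remainder. Hence a · b ≡ x^2 + 3·x + 1 in F_5[x]/(f).

Final answer: a · b ≡ x^2 + 3·x + 1 (mod f(x))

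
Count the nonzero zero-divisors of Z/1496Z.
Z/1496Z has 855 nonzero zero-divisors

In Z/1496Z each nonzero element is either a unit (gcd with 1496 is 1) or a zero-divisor (gcd > 1). The number of units is φ(1496): factorise 1496 = 2^3 · 11 · 17, so φ(1496) = (2^3 − 2^2) · (11 − 1) · (17 − 1) = 4 · 10 · 16 = 640. The nonzero elements number 1496 − 1 = 1495. Hence the nonzero zero-divisors number 1495 − 640 = 855.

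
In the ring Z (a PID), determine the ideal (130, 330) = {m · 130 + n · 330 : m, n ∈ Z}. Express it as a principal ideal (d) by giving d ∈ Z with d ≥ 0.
(130, 330) = (10); d = 10

In the PID Z, (a, b) is generated by gcd(a, b). Compute gcd(330, 130) with the extended Euclidean algorithm, tracking rows (r, s, t) with s·330 + t·130 = r:
  row A: (330, 1, 0)   [1·330 + 0·130 = 330]
  row B: (130, 0, 1)   [0·330 + 1·130 = 130]
  330 = 2·130 + 70   → row C = row A − 2·row B = (70, 1, −2)   [check: 1·330 − 2·130 = 70]
  130 = 1·70 + 60   → row D = row B − 1·row C = (60, −1, 3)   [check: −1·330 + 3·130 = 60]
  70 = 1·60 + 10   → row E = row C − 1·row D = (10, 2, −5)   [check: 2·330 − 5·130 = 10]
  60 = 6·10 + 0   → remainder 0, stop. gcd = 10 (last nonzero row E).
So gcd(130, 330) = 10, with Bézout identity 2·330 − 5·130 = 10. Containment (⊇): the Bézout identity exhibits 10 as an element of (130, 330), giving (10) ⊆ (130, 330). Containment (⊆): since 10 | 130 and 10 | 330 (130 = 10·13, 330 = 10·33), every Z-linear combination of 130 and 330 is divisible by 10, so (130, 330) ⊆ (10). Therefore (130, 330) = (10), d = 10.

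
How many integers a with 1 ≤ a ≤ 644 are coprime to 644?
264

The number of a ∈ {1, ..., 644} with gcd(a, 644) = 1 is by definition Euler's totient φ(644). φ is multiplicative, with φ(p^e) = p^e − p^(e−1). Factorise 644 = 2^2 · 7 · 23. Then
  φ(644) = (2^2 − 2^1) · (7 − 1) · (23 − 1) = 2 · 6 · 22 = 264.
So there are 264 such integers.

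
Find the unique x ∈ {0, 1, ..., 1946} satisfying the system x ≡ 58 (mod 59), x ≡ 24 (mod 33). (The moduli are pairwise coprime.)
The moduli 59, 33 are pairwise coprime, so by the CRT there is a unique solution mod 59·33 = 1947.
Solve by successive substitution. Start with x ≡ 58 (mod 59).
  Combine with x ≡ 24 (mod 33): write x = 58 + 59·t and require 58 + 59·t ≡ 24 (mod 33), i.e. 59·t ≡ 24 − 58 ≡ 32 (mod 33). Since 59^(−1) ≡ 14 (mod 33) (59 ≡ 26 (mod 33)), t ≡ 14·32 ≡ 19 (mod 33). So x ≡ 58 + 59·19 = 1179 (mod 1947).
Unique solution in [0, 1947): x = 1179.

Final answer: x ≡ 1179 (mod 1947); the representative in [0, 1947) is 1179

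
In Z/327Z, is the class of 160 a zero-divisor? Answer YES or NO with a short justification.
NO

gcd(160, 327) = 1, so 160 is a unit in Z/327Z (it has a multiplicative inverse). A unit cannot be a zero-divisor: if 160·b ≡ 0 then multiplying both sides by 160^(−1) gives b ≡ 0. So 160 is not a zero-divisor.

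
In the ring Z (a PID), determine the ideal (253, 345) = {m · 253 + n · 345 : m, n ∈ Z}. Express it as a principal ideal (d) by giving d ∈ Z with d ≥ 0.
In the PID Z, (a, b) is generated by gcd(a, b). Compute gcd(345, 253) with the extended Euclidean algorithm, tracking rows (r, s, t) with s·345 + t·253 = r:
  row A: (345, 1, 0)   [1·345 + 0·253 = 345]
  row B: (253, 0, 1)   [0·345 + 1·253 = 253]
  345 = 1·253 + 92   → row C = row A − 1·row B = (92, 1, −1)   [check: 1·345 − 1·253 = 92]
  253 = 2·92 + 69   → row D = row B − 2·row C = (69, −2, 3)   [check: −2·345 + 3·253 = 69]
  92 = 1·69 + 23   → row E = row C − 1·row D = (23, 3, −4)   [check: 3·345 − 4·253 = 23]
  69 = 3·23 + 0   → remainder 0, stop. gcd = 23 (last nonzero row E).
So gcd(253, 345) = 23, with Bézout identity 3·345 − 4·253 = 23. Containment (⊇): the Bézout identity exhibits 23 as an element of (253, 345), giving (23) ⊆ (253, 345). Containment (⊆): since 23 | 253 and 23 | 345 (253 = 23·11, 345 = 23·15), every Z-linear combination of 253 and 345 is divisible by 23, so (253, 345) ⊆ (23). Therefore (253, 345) = (23), d = 23.

Final answer: (253, 345) = (23); d = 23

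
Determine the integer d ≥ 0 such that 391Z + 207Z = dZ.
In the PID Z, (a, b) is generated by gcd(a, b). Compute gcd(391, 207) with the extended Euclidean algorithm, tracking rows (r, s, t) with s·391 + t·207 = r:
  row A: (391, 1, 0)   [1·391 + 0·207 = 391]
  row B: (207, 0, 1)   [0·391 + 1·207 = 207]
  391 = 1·207 + 184   → row C = row A − 1·row B = (184, 1, −1)   [check: 1·391 − 1·207 = 184]
  207 = 1·184 + 23   → row D = row B − 1·row C = (23, −1, 2)   [check: −1·391 + 2·207 = 23]
  184 = 8·23 + 0   → remainder 0, stop. gcd = 23 (last nonzero row D).
So gcd(391, 207) = 23, with Bézout identity −1·391 + 2·207 = 23. Containment (⊇): the Bézout identity exhibits 23 as an element of (391, 207), giving (23) ⊆ (391, 207). Containment (⊆): since 23 | 391 and 23 | 207 (391 = 23·17, 207 = 23·9), every Z-linear combination of 391 and 207 is divisible by 23, so (391, 207) ⊆ (23). Therefore (391, 207) = (23), d = 23.

Final answer: (391, 207) = (23); d = 23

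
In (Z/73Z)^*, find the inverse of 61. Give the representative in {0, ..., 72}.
Apply the extended Euclidean algorithm to (73, 61), tracking rows (r, s, t) with s·73 + t·61 = r. Each division r_prev = q·r_cur + r_new produces the new row as (previous row) − q·(current row):
  row A: (73, 1, 0)   [1·73 + 0·61 = 73]
  row B: (61, 0, 1)   [0·73 + 1·61 = 61]
  73 = 1·61 + 12   → row C = row A − 1·row B = (12, 1, −1)   [check: 1·73 − 1·61 = 12]
  61 = 5·12 + 1   → row D = row B − 5·row C = (1, −5, 6)   [check: −5·73 + 6·61 = 1]
  12 = 12·1 + 0   → remainder 0, stop. gcd = 1 (last nonzero row D).
The gcd is 1, so 61 is invertible mod 73. The last nonzero row gives −5·73 + 6·61 = 1, so t = 6. So 61^(−1) ≡ 6 (mod 73). Verify: 61 · 6 = 366 ≡ 1 (mod 73). ✓

Final answer: 61^(−1) ≡ 6 (mod 73)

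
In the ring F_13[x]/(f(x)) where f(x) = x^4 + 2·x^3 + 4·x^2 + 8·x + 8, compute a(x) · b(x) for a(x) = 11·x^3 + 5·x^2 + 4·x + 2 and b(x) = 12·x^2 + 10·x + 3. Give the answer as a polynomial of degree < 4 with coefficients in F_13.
a · b ≡ 12·x^3 + 10·x^2 + x + 4 (mod f(x))

Multiply as integer polynomials: a · b = 132·x^5 + 170·x^4 + 131·x^3 + 79·x^2 + 32·x + 6. Reducing coefficients mod 13: a · b ≡ 2·x^5 + x^4 + x^3 + x^2 + 6·x + 6. Now divide by f(x) = x^4 + 2·x^3 + 4·x^2 + 8·x + 8 in F_13[x], eliminating the leading term at each step:
  leading term 2·x^5: subtract (2·x)·f(x) = 2·x^5 + 4·x^4 + 8·x^3 + 3·x^2 + 3·x, leaving 10·x^4 + 6·x^3 + 11·x^2 + 3·x + 6 (coefficients mod 13)
  leading term 10·x^4: subtract (10)·f(x) = 10·x^4 + 7·x^3 + x^2 + 2·x + 2, leaving 12·x^3 + 10·x^2 + x + 4 (coefficients mod 13)
The degree is now < 4, so this is the remainder. Hence a · b ≡ 12·x^3 + 10·x^2 + x + 4 in F_13[x]/(f).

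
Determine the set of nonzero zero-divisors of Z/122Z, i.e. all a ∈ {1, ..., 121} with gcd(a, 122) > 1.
An element a ∈ Z/122Z (with a ≠ 0) is a zero-divisor iff gcd(a, 122) > 1 (because a is a unit precisely when gcd(a, n) = 1, and in Z/nZ every nonzero, non-unit element is a zero-divisor). Scan a = 1, ..., 121 and keep those with gcd(a, 122) > 1:
  gcd(2, 122) = 2, gcd(4, 122) = 2, gcd(6, 122) = 2, gcd(8, 122) = 2, gcd(10, 122) = 2, gcd(12, 122) = 2, gcd(14, 122) = 2, gcd(16, 122) = 2, gcd(18, 122) = 2, gcd(20, 122) = 2, gcd(22, 122) = 2, gcd(24, 122) = 2, gcd(26, 122) = 2, gcd(28, 122) = 2, gcd(30, 122) = 2, gcd(32, 122) = 2, gcd(34, 122) = 2, gcd(36, 122) = 2, gcd(38, 122) = 2, gcd(40, 122) = 2, gcd(42, 122) = 2, gcd(44, 122) = 2, gcd(46, 122) = 2, gcd(48, 122) = 2, gcd(50, 122) = 2, gcd(52, 122) = 2, gcd(54, 122) = 2, gcd(56, 122) = 2, gcd(58, 122) = 2, gcd(60, 122) = 2, gcd(61, 122) = 61, gcd(62, 122) = 2, gcd(64, 122) = 2, gcd(66, 122) = 2, gcd(68, 122) = 2, gcd(70, 122) = 2, gcd(72, 122) = 2, gcd(74, 122) = 2, gcd(76, 122) = 2, gcd(78, 122) = 2, gcd(80, 122) = 2, gcd(82, 122) = 2, gcd(84, 122) = 2, gcd(86, 122) = 2, gcd(88, 122) = 2, gcd(90, 122) = 2, gcd(92, 122) = 2, gcd(94, 122) = 2, gcd(96, 122) = 2, gcd(98, 122) = 2, gcd(100, 122) = 2, gcd(102, 122) = 2, gcd(104, 122) = 2, gcd(106, 122) = 2, gcd(108, 122) = 2, gcd(110, 122) = 2, gcd(112, 122) = 2, gcd(114, 122) = 2, gcd(116, 122) = 2, gcd(118, 122) = 2, gcd(120, 122) = 2.
All other a ∈ {1, ..., 121} have gcd(a, 122) = 1 and are units. So the nonzero zero-divisors are exactly the 61 values of a appearing in this scan.

Final answer: nonzero zero-divisors of Z/122Z = {2, 4, 6, 8, 10, 12, 14, 16, 18, 20, 22, 24, 26, 28, 30, 32, 34, 36, 38, 40, 42, 44, 46, 48, 50, 52, 54, 56, 58, 60, 61, 62, 64, 66, 68, 70, 72, 74, 76, 78, 80, 82, 84, 86, 88, 90, 92, 94, 96, 98, 100, 102, 104, 106, 108, 110, 112, 114, 116, 118, 120}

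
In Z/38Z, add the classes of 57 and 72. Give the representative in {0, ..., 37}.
Reduce the summands first: 57 ≡ 19, 72 ≡ 34 (mod 38), so 57 + 72 ≡ 19 + 34 (mod 38). 19 + 34 = 53; 53 = 1·38 + 15, so (57 + 72) mod 38 = 15.

Final answer: 15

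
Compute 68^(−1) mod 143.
68^(−1) ≡ 61 (mod 143)

Apply the extended Euclidean algorithm to (143, 68), tracking rows (r, s, t) with s·143 + t·68 = r. Each division r_prev = q·r_cur + r_new produces the new row as (previous row) − q·(current row):
  row A: (143, 1, 0)   [1·143 + 0·68 = 143]
  row B: (68, 0, 1)   [0·143 + 1·68 = 68]
  143 = 2·68 + 7   → row C = row A − 2·row B = (7, 1, −2)   [check: 1·143 − 2·68 = 7]
  68 = 9·7 + 5   → row D = row B − 9·row C = (5, −9, 19)   [check: −9·143 + 19·68 = 5]
  7 = 1·5 + 2   → row E = row C − 1·row D = (2, 10, −21)   [check: 10·143 − 21·68 = 2]
  5 = 2·2 + 1   → row F = row D − 2·row E = (1, −29, 61)   [check: −29·143 + 61·68 = 1]
  2 = 2·1 + 0   → remainder 0, stop. gcd = 1 (last nonzero row F).
The gcd is 1, so 68 is invertible mod 143. The last nonzero row gives −29·143 + 61·68 = 1, so t = 61. So 68^(−1) ≡ 61 (mod 143). Verify: 68 · 61 = 4148 ≡ 1 (mod 143). ✓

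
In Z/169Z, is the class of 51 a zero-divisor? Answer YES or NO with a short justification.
NO

gcd(51, 169) = 1, so 51 is a unit in Z/169Z (it has a multiplicative inverse). A unit cannot be a zero-divisor: if 51·b ≡ 0 then multiplying both sides by 51^(−1) gives b ≡ 0. So 51 is not a zero-divisor.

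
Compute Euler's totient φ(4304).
φ is multiplicative, with φ(p^e) = p^e − p^(e−1). Factorise 4304 = 2^4 · 269. Then
  φ(4304) = (2^4 − 2^3) · (269 − 1) = 8 · 268 = 2144.

Final answer: φ(4304) = 2144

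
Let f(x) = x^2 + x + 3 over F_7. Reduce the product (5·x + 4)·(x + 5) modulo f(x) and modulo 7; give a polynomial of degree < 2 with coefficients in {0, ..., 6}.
a · b ≡ 3·x + 5 (mod f(x))

Multiply as integer polynomials: a · b = 5·x^2 + 29·x + 20. Reducing coefficients mod 7: a · b ≡ 5·x^2 + x + 6. Now divide by f(x) = x^2 + x + 3 in F_7[x], eliminating the leading term at each step:
  leading term 5·x^2: subtract (5)·f(x) = 5·x^2 + 5·x + 1, leaving 3·x + 5 (coefficients mod 7)
The degree is now < 2, so this is the remainder. Hence a · b ≡ 3·x + 5 in F_7[x]/(f).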